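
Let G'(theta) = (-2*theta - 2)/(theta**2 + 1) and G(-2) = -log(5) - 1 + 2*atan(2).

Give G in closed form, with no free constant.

G(theta) = -log(theta**2 + 1) - 2*atan(theta) - 1

A first test for any G(theta): its theta-derivative must equal the given G'(theta).
A general antiderivative is -log(theta**2 + 1) - 2*atan(theta) + C.
The condition gives C = -log(5) - 1 + 2*atan(2) - (-log(5) + 2*atan(2)) = -1.
So G(theta) = -log(theta**2 + 1) - 2*atan(theta) - 1.
Check: d/dtheta[-log(theta**2 + 1) - 2*atan(theta) - 1] = (-2*theta - 2)/(theta**2 + 1) = G'(theta).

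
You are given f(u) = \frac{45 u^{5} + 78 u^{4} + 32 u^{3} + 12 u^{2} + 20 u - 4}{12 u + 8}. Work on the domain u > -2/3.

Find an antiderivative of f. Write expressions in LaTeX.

An antiderivative is F(u) = \frac{3 u^{5}}{4} + u^{4} + \frac{u^{2}}{2} + u - \log{\left(\frac{3 u}{2} + 1 \right)}.

Any candidate F(u) must reproduce f(u) exactly when differentiated.
Check: d/du[\frac{3 u^{5}}{4} + u^{4} + \frac{u^{2}}{2} + u - \log{\left(\frac{3 u}{2} + 1 \right)}] = \frac{45 u^{5} + 78 u^{4} + 32 u^{3} + 12 u^{2} + 20 u - 4}{12 u + 8} = f(u).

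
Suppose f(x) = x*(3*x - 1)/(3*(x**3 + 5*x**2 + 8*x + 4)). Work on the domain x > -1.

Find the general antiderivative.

F(x) = 4*log(x + 1)/3 - log(x + 2)/3 + 14/(3*x + 6) + C

Factor the denominator (3*(x + 1)*(x + 2)**2) and decompose: f = -1/(3*(x + 2)) - 14/(3*(x + 2)**2) + 4/(3*(x + 1)); each piece integrates to a log, atan, or power term.
Check: d/dx[4*log(x + 1)/3 - log(x + 2)/3 + 14/(3*x + 6)] = (3*x**2 - x)/(3*x**3 + 15*x**2 + 24*x + 12), which equals f(x).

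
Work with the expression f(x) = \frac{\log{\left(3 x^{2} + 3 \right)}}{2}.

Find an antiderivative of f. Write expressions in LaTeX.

An antiderivative is F(x) = \frac{x \log{\left(3 x^{2} + 3 \right)}}{2} - x + \operatorname{atan}{\left(x \right)}.

Check any antiderivative F(x) by computing F'(x) and comparing it with f(x).
Check: d/dx[\frac{x \log{\left(3 x^{2} + 3 \right)}}{2} - x + \operatorname{atan}{\left(x \right)}] = \frac{\log{\left(x^{2} + 1 \right)}}{2} + \frac{\log{\left(3 \right)}}{2}, which equals f(x).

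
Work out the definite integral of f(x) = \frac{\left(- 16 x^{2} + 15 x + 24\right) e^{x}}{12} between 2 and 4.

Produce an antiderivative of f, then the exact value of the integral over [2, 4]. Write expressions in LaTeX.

Antiderivative: F(x) = - \frac{4 x^{2} e^{x}}{3} + \frac{47 x e^{x}}{12} - \frac{23 e^{x}}{12}; value = - \frac{91 e^{4}}{12} - \frac{7 e^{2}}{12}

f has the shape u'v + uv' for u = - \frac{4 x^{2}}{3} + \frac{47 x}{12} - \frac{23}{12} and v = e^{x} — it is the derivative of the product u*v.
F(x) = - \frac{4 x^{2} e^{x}}{3} + \frac{47 x e^{x}}{12} - \frac{23 e^{x}}{12} is an antiderivative of f.
Check: d/dx[- \frac{4 x^{2} e^{x}}{3} + \frac{47 x e^{x}}{12} - \frac{23 e^{x}}{12}] = - \frac{4 x^{2} e^{x}}{3} + \frac{5 x e^{x}}{4} + 2 e^{x}, which equals f(x).
F(4) = - \frac{91 e^{4}}{12}; F(2) = \frac{7 e^{2}}{12}.
Integral = F(4) - F(2) = - \frac{91 e^{4}}{12} - \frac{7 e^{2}}{12}.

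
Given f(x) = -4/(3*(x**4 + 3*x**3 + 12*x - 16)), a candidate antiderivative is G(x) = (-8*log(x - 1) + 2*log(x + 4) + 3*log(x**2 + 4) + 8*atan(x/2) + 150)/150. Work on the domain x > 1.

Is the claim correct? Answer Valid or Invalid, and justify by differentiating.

d/dx[G] = -4/(3*x**4 + 9*x**3 + 36*x - 48)
This equals f(x) exactly, so the claim holds.

Valid: G'(x) = f(x).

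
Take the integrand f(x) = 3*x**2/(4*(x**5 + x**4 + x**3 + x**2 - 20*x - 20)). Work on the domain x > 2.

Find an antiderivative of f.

An antiderivative is F(x) = (4*log(x - 2) - 6*log(x + 1) + 12*log(x + 2) - 5*log(x**2 + 5) + 2*sqrt(5)*atan(sqrt(5)*x/5))/144.

The denominator factors as 4*(x - 2)*(x + 1)*(x + 2)*(x**2 + 5); partial fractions split f into directly integrable pieces: -5*(x - 1)/(72*(x**2 + 5)) + 1/(12*(x + 2)) - 1/(24*(x + 1)) + 1/(36*(x - 2)).
Check: d/dx[(4*log(x - 2) - 6*log(x + 1) + 12*log(x + 2) - 5*log(x**2 + 5) + 2*sqrt(5)*atan(sqrt(5)*x/5))/144] = 3*x**2/(4*x**5 + 4*x**4 + 4*x**3 + 4*x**2 - 80*x - 80), which equals f(x).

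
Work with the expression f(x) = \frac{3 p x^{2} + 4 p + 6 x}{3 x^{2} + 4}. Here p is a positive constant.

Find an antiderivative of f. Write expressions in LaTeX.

An antiderivative is F(x) = p x + \log{\left(x^{2} + \frac{4}{3} \right)}.

For F(x) to be correct the identity F'(x) - f(x) = 0 must hold.
Check: d/dx[p x + \log{\left(x^{2} + \frac{4}{3} \right)}] = \frac{3 p x^{2} + 4 p + 6 x}{3 x^{2} + 4} = f(x).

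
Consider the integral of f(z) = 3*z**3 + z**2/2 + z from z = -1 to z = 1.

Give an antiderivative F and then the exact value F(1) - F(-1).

Integrate term by term and add the pieces.
F(z) = 3*z**4/4 + z**3/6 + z**2/2 is an antiderivative of f.
Check: d/dz[3*z**4/4 + z**3/6 + z**2/2] = 3*z**3 + z**2/2 + z = f(z).
F(1) = 17/12; F(-1) = 13/12.
Integral = F(1) - F(-1) = 1/3.

Antiderivative: F(z) = 3*z**4/4 + z**3/6 + z**2/2; value = 1/3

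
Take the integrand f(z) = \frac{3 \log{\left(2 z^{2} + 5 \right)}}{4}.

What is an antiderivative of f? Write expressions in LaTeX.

A first test for any F(z): its z-derivative must equal f(z) identically.
Check: d/dz[\frac{3 z \log{\left(2 z^{2} + 5 \right)}}{4} - \frac{3 z}{2} + \frac{3 \sqrt{10} \operatorname{atan}{\left(\frac{\sqrt{10} z}{5} \right)}}{4}] = \frac{3 \log{\left(2 z^{2} + 5 \right)}}{4} = f(z).

An antiderivative is F(z) = \frac{3 z \log{\left(2 z^{2} + 5 \right)}}{4} - \frac{3 z}{2} + \frac{3 \sqrt{10} \operatorname{atan}{\left(\frac{\sqrt{10} z}{5} \right)}}{4}.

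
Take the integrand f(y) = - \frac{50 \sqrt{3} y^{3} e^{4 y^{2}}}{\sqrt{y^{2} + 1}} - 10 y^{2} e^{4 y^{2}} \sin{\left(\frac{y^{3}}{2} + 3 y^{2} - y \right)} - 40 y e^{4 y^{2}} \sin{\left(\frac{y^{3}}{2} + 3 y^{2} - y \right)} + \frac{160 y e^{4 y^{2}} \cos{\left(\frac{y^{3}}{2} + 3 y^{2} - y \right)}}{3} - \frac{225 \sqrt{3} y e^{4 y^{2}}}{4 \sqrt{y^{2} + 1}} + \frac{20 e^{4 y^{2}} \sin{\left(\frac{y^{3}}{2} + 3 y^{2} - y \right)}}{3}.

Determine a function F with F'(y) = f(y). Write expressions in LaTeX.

f has the shape u'v + uv' for u = - \frac{25 \sqrt{3 y^{2} + 3}}{4} + \frac{20 \cos{\left(\frac{y^{3}}{2} + 3 y^{2} - y \right)}}{3} and v = e^{4 y^{2}} — it is the derivative of the product u*v.
Check: d/dy[- \frac{25 \sqrt{3 y^{2} + 3} e^{4 y^{2}}}{4} + \frac{20 e^{4 y^{2}} \cos{\left(\frac{y^{3}}{2} + 3 y^{2} - y \right)}}{3}] = \frac{- 600 \sqrt{3} y^{3} e^{4 y^{2}} - 120 y^{2} \sqrt{y^{2} + 1} e^{4 y^{2}} \sin{\left(\frac{y^{3}}{2} + 3 y^{2} - y \right)} - 480 y \sqrt{y^{2} + 1} e^{4 y^{2}} \sin{\left(\frac{y^{3}}{2} + 3 y^{2} - y \right)} + 640 y \sqrt{y^{2} + 1} e^{4 y^{2}} \cos{\left(\frac{y^{3}}{2} + 3 y^{2} - y \right)} - 675 \sqrt{3} y e^{4 y^{2}} + 80 \sqrt{y^{2} + 1} e^{4 y^{2}} \sin{\left(\frac{y^{3}}{2} + 3 y^{2} - y \right)}}{12 \sqrt{y^{2} + 1}}, which equals f(y).

An antiderivative is F(y) = - \frac{25 \sqrt{3 y^{2} + 3} e^{4 y^{2}}}{4} + \frac{20 e^{4 y^{2}} \cos{\left(\frac{y^{3}}{2} + 3 y^{2} - y \right)}}{3}.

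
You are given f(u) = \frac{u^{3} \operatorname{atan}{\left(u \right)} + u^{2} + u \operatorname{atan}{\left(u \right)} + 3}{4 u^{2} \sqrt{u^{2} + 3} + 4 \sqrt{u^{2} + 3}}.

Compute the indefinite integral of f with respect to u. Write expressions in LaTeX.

F(u) = \frac{\sqrt{u^{2} + 3} \operatorname{atan}{\left(u \right)}}{4} + C

Recognize the product-rule pattern: f = v'r + vr' with v = \frac{\sqrt{u^{2} + 3}}{4}, r = \operatorname{atan}{\left(u \right)}, so integration by parts undoes it.
Check: d/du[\frac{\sqrt{u^{2} + 3} \operatorname{atan}{\left(u \right)}}{4}] = \frac{u^{3} \operatorname{atan}{\left(u \right)} + u^{2} + u \operatorname{atan}{\left(u \right)} + 3}{4 u^{2} \sqrt{u^{2} + 3} + 4 \sqrt{u^{2} + 3}} = f(u).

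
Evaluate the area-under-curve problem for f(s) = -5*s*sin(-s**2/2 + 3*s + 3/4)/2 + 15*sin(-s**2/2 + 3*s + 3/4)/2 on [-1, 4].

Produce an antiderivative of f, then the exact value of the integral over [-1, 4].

The substitution u = -s**2/2 + 3*s + 3/4 works: f is exactly (dF/du)*(du/ds) for that inner function.
F(s) = -5*cos(-s**2/2 + 3*s + 3/4)/2 is an antiderivative of f.
Check: d/ds[-5*cos(-s**2/2 + 3*s + 3/4)/2] = -5*s*sin(-s**2/2 + 3*s + 3/4)/2 + 15*sin(-s**2/2 + 3*s + 3/4)/2 = f(s).
F(4) = -5*cos(19/4)/2; F(-1) = -5*cos(11/4)/2.
Integral = F(4) - F(-1) = 5*cos(11/4)/2 - 5*cos(19/4)/2.

Antiderivative: F(s) = -5*cos(-s**2/2 + 3*s + 3/4)/2; value = 5*cos(11/4)/2 - 5*cos(19/4)/2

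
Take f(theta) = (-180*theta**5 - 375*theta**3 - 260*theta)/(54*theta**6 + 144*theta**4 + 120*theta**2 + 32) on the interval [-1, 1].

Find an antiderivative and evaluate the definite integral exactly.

For F(theta) to be correct the identity F'(theta) - f(theta) = 0 must hold.
F(theta) = -5*(12*theta**2*log(3*theta**2/2 + 2) + 8*log(3*theta**2/2 + 2) - 9)/(12*(3*theta**2 + 2)) is an antiderivative of f.
Check: d/dtheta[-5*(12*theta**2*log(3*theta**2/2 + 2) + 8*log(3*theta**2/2 + 2) - 9)/(12*(3*theta**2 + 2))] = (-180*theta**5 - 375*theta**3 - 260*theta)/(54*theta**6 + 144*theta**4 + 120*theta**2 + 32) = f(theta).
F(1) = 3/4 - 5*log(7/2)/3; F(-1) = 3/4 - 5*log(7/2)/3.
Integral = F(1) - F(-1) = 0.

Antiderivative: F(theta) = -5*(12*theta**2*log(3*theta**2/2 + 2) + 8*log(3*theta**2/2 + 2) - 9)/(12*(3*theta**2 + 2)); value = 0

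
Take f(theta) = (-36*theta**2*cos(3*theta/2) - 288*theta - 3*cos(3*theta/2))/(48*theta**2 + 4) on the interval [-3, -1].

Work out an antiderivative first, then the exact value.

Any candidate F(theta) must reproduce f(theta) exactly when differentiated.
F(theta) = -(6*log(4*theta**2 + 1/3) + sin(3*theta/2))/2 is an antiderivative of f.
Check: d/dtheta[-(6*log(4*theta**2 + 1/3) + sin(3*theta/2))/2] = (-36*theta**2*cos(3*theta/2) - 288*theta - 3*cos(3*theta/2))/(48*theta**2 + 4) = f(theta).
F(-1) = -3*log(13/3) + sin(3/2)/2; F(-3) = -3*log(109/3) + sin(9/2)/2.
Integral = F(-1) - F(-3) = -3*log(13/3) - sin(9/2)/2 + sin(3/2)/2 + 3*log(109/3).

Antiderivative: F(theta) = -(6*log(4*theta**2 + 1/3) + sin(3*theta/2))/2; value = -3*log(13/3) - sin(9/2)/2 + sin(3/2)/2 + 3*log(109/3)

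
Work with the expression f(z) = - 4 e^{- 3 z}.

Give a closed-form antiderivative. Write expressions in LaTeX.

A first test for any F(z): its z-derivative must equal f(z) identically.
Check: d/dz[\frac{4 e^{- 3 z}}{3}] = - 4 e^{- 3 z} = f(z).

An antiderivative is F(z) = \frac{4 e^{- 3 z}}{3}.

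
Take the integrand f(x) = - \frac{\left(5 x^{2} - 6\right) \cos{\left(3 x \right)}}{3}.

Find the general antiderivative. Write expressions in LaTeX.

F(x) = \frac{- 45 x^{2} \sin{\left(3 x \right)} - 30 x \cos{\left(3 x \right)} + 64 \sin{\left(3 x \right)}}{81} + C

A first test for any F(x): its x-derivative must equal f(x) identically.
Check: d/dx[\frac{- 45 x^{2} \sin{\left(3 x \right)} - 30 x \cos{\left(3 x \right)} + 64 \sin{\left(3 x \right)}}{81}] = - \frac{5 x^{2} \cos{\left(3 x \right)}}{3} + 2 \cos{\left(3 x \right)}, which equals f(x).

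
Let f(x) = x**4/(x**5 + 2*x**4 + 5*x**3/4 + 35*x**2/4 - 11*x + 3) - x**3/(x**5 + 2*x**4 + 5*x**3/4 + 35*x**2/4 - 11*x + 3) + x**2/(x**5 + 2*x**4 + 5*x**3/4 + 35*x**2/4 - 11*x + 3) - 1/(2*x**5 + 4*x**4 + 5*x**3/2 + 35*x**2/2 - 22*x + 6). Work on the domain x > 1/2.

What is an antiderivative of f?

The denominator factors as (x + 3)*(2*x - 1)**2*(x**2 + 4); partial fractions split f into directly integrable pieces: 2*(389*x - 1531)/(3757*(x**2 + 4)) + 1738/(14161*(2*x - 1)) - 10/(119*(2*x - 1)**2) + 466/(637*(x + 3)).
Check: d/dx[-(-22594*x*log(x - 1/2) - 269348*x*log(x + 3) - 38122*x*log(x**2 + 4) + 150038*x*atan(x/2) + 11297*log(x - 1/2) + 134674*log(x + 3) + 19061*log(x**2 + 4) - 75019*atan(x/2) - 7735)/(184093*(2*x - 1))] = (4*x**4 - 4*x**3 + 4*x**2 - 2)/(4*x**5 + 8*x**4 + 5*x**3 + 35*x**2 - 44*x + 12), which equals f(x).

An antiderivative is F(x) = -(-22594*x*log(x - 1/2) - 269348*x*log(x + 3) - 38122*x*log(x**2 + 4) + 150038*x*atan(x/2) + 11297*log(x - 1/2) + 134674*log(x + 3) + 19061*log(x**2 + 4) - 75019*atan(x/2) - 7735)/(184093*(2*x - 1)).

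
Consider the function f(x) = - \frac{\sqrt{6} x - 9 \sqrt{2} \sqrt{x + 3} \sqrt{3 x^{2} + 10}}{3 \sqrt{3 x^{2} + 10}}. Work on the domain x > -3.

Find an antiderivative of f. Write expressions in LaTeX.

An antiderivative is F(x) = \frac{18 \sqrt{2} x \sqrt{x + 3} + 54 \sqrt{2} \sqrt{x + 3} - \sqrt{6} \sqrt{3 x^{2} + 10}}{9}.

A first test for any F(x): its x-derivative must equal f(x) identically.
Check: d/dx[\frac{18 \sqrt{2} x \sqrt{x + 3} + 54 \sqrt{2} \sqrt{x + 3} - \sqrt{6} \sqrt{3 x^{2} + 10}}{9}] = \frac{- \sqrt{6} x \sqrt{x + 3} + 9 \sqrt{2} x \sqrt{3 x^{2} + 10} + 27 \sqrt{2} \sqrt{3 x^{2} + 10}}{3 \sqrt{x + 3} \sqrt{3 x^{2} + 10}}, which equals f(x).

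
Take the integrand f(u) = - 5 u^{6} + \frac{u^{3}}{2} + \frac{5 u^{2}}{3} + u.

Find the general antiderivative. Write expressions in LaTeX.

F(u) = - \frac{5 u^{7}}{7} + \frac{u^{4}}{8} + \frac{5 u^{3}}{9} + \frac{u^{2}}{2} + C

Integrate term by term and add the pieces.
Check: d/du[- \frac{5 u^{7}}{7} + \frac{u^{4}}{8} + \frac{5 u^{3}}{9} + \frac{u^{2}}{2}] = - 5 u^{6} + \frac{u^{3}}{2} + \frac{5 u^{2}}{3} + u = f(u).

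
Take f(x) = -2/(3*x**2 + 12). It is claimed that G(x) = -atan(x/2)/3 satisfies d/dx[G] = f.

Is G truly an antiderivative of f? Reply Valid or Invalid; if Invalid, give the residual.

Valid: G'(x) = f(x).

d/dx[G] = -2/(3*x**2 + 12)
This equals f(x) exactly, so the claim holds.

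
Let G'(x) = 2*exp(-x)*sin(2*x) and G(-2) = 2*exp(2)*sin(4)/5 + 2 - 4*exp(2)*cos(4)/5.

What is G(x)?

For G(x) to be correct, d/dx[G] must agree with the stated G'(x) identically.
A general antiderivative is -2*exp(-x)*sin(2*x)/5 - 4*exp(-x)*cos(2*x)/5 + C.
The condition gives C = 2*exp(2)*sin(4)/5 + 2 - 4*exp(2)*cos(4)/5 - (2*exp(2)*sin(4)/5 - 4*exp(2)*cos(4)/5) = 2.
So G(x) = 2 - 2*exp(-x)*sin(2*x)/5 - 4*exp(-x)*cos(2*x)/5.
Check: d/dx[2 - 2*exp(-x)*sin(2*x)/5 - 4*exp(-x)*cos(2*x)/5] = 2*exp(-x)*sin(2*x) = G'(x).

G(x) = 2 - 2*exp(-x)*sin(2*x)/5 - 4*exp(-x)*cos(2*x)/5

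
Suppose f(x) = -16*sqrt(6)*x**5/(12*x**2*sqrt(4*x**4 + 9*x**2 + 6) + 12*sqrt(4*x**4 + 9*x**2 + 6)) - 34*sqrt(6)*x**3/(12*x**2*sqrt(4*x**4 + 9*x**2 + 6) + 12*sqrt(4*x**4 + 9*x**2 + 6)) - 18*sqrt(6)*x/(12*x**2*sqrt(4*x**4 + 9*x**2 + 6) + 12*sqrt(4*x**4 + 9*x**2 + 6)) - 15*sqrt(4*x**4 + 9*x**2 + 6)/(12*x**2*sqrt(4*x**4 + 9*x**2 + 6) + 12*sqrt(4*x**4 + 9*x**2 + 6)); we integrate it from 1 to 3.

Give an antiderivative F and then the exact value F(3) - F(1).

Antiderivative: F(x) = (-2*sqrt(6)*sqrt(4*x**4 + 9*x**2 + 6) - 15*atan(x))/12; value = -sqrt(274)/2 - 5*atan(3)/4 + 5*pi/16 + sqrt(114)/6

The integrand splits into summands that can be handled one at a time.
F(x) = (-2*sqrt(6)*sqrt(4*x**4 + 9*x**2 + 6) - 15*atan(x))/12 is an antiderivative of f.
Check: d/dx[(-2*sqrt(6)*sqrt(4*x**4 + 9*x**2 + 6) - 15*atan(x))/12] = (-16*sqrt(6)*x**5 - 34*sqrt(6)*x**3 - 18*sqrt(6)*x - 15*sqrt(4*x**4 + 9*x**2 + 6))/(12*x**2*sqrt(4*x**4 + 9*x**2 + 6) + 12*sqrt(4*x**4 + 9*x**2 + 6)), which equals f(x).
F(3) = -sqrt(274)/2 - 5*atan(3)/4; F(1) = -sqrt(114)/6 - 5*pi/16.
Integral = F(3) - F(1) = -sqrt(274)/2 - 5*atan(3)/4 + 5*pi/16 + sqrt(114)/6.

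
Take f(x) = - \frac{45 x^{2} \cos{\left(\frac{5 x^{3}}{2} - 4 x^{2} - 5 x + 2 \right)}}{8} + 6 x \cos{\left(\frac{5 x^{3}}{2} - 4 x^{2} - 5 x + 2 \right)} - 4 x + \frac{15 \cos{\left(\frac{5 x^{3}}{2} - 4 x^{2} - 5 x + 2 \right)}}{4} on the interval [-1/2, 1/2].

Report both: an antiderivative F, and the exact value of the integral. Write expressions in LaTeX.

The integrand splits into summands that can be handled one at a time.
F(x) = - 2 x^{2} - \frac{3 \sin{\left(\frac{5 x^{3}}{2} - 4 x^{2} - 5 x + 2 \right)}}{4} is an antiderivative of f.
Check: d/dx[- 2 x^{2} - \frac{3 \sin{\left(\frac{5 x^{3}}{2} - 4 x^{2} - 5 x + 2 \right)}}{4}] = - \frac{45 x^{2} \cos{\left(\frac{5 x^{3}}{2} - 4 x^{2} - 5 x + 2 \right)}}{8} + 6 x \cos{\left(\frac{5 x^{3}}{2} - 4 x^{2} - 5 x + 2 \right)} - 4 x + \frac{15 \cos{\left(\frac{5 x^{3}}{2} - 4 x^{2} - 5 x + 2 \right)}}{4} = f(x).
F(1/2) = - \frac{1}{2} + \frac{3 \sin{\left(\frac{19}{16} \right)}}{4}; F(-1/2) = - \frac{1}{2} - \frac{3 \sin{\left(\frac{51}{16} \right)}}{4}.
Integral = F(1/2) - F(-1/2) = \frac{3 \sin{\left(\frac{51}{16} \right)}}{4} + \frac{3 \sin{\left(\frac{19}{16} \right)}}{4}.

Antiderivative: F(x) = - 2 x^{2} - \frac{3 \sin{\left(\frac{5 x^{3}}{2} - 4 x^{2} - 5 x + 2 \right)}}{4}; value = \frac{3 \sin{\left(\frac{51}{16} \right)}}{4} + \frac{3 \sin{\left(\frac{19}{16} \right)}}{4}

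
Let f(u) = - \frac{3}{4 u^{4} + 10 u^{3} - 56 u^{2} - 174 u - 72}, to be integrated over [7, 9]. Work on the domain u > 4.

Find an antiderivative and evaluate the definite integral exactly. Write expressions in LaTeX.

Antiderivative: F(u) = \frac{- 25 \left(u + 3\right) \log{\left(u - 4 \right)} + 196 \left(u + 3\right) \log{\left(u + \frac{1}{2} \right)} - 171 \left(u + 3\right) \log{\left(u + 3 \right)} + 315}{7350 \left(u + 3\right)}; value = - \frac{57 \log{\left(12 \right)}}{2450} - \frac{2 \log{\left(\frac{15}{2} \right)}}{75} - \frac{\log{\left(5 \right)}}{294} - \frac{1}{1400} + \frac{\log{\left(3 \right)}}{294} + \frac{57 \log{\left(10 \right)}}{2450} + \frac{2 \log{\left(\frac{19}{2} \right)}}{75}

Factor the denominator (2 \left(u - 4\right) \left(u + 3\right)^{2} \left(2 u + 1\right)) and decompose: f = \frac{4}{75 \left(2 u + 1\right)} - \frac{57}{2450 \left(u + 3\right)} - \frac{3}{70 \left(u + 3\right)^{2}} - \frac{1}{294 \left(u - 4\right)}; each piece integrates to a log, atan, or power term.
F(u) = \frac{- 25 \left(u + 3\right) \log{\left(u - 4 \right)} + 196 \left(u + 3\right) \log{\left(u + \frac{1}{2} \right)} - 171 \left(u + 3\right) \log{\left(u + 3 \right)} + 315}{7350 \left(u + 3\right)} is an antiderivative of f.
Check: d/du[\frac{- 25 \left(u + 3\right) \log{\left(u - 4 \right)} + 196 \left(u + 3\right) \log{\left(u + \frac{1}{2} \right)} - 171 \left(u + 3\right) \log{\left(u + 3 \right)} + 315}{7350 \left(u + 3\right)}] = - \frac{3}{4 u^{4} + 10 u^{3} - 56 u^{2} - 174 u - 72} = f(u).
F(9) = - \frac{57 \log{\left(12 \right)}}{2450} - \frac{\log{\left(5 \right)}}{294} + \frac{1}{280} + \frac{2 \log{\left(\frac{19}{2} \right)}}{75}; F(7) = - \frac{57 \log{\left(10 \right)}}{2450} - \frac{\log{\left(3 \right)}}{294} + \frac{3}{700} + \frac{2 \log{\left(\frac{15}{2} \right)}}{75}.
Integral = F(9) - F(7) = - \frac{57 \log{\left(12 \right)}}{2450} - \frac{2 \log{\left(\frac{15}{2} \right)}}{75} - \frac{\log{\left(5 \right)}}{294} - \frac{1}{1400} + \frac{\log{\left(3 \right)}}{294} + \frac{57 \log{\left(10 \right)}}{2450} + \frac{2 \log{\left(\frac{19}{2} \right)}}{75}.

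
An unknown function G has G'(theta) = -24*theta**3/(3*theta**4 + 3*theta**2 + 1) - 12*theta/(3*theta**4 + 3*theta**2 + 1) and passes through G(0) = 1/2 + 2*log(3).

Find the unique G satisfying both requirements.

The substitution u = theta**4 + theta**2 + 1/3 works: G'(theta) is exactly (dG/du)*(du/dtheta) for that inner function.
A general antiderivative is -2*log(theta**4 + theta**2 + 1/3) + C.
The condition gives C = 1/2 + 2*log(3) - (2*log(3)) = 1/2.
So G(theta) = 1/2 - 2*log(theta**4 + theta**2 + 1/3).
Check: d/dtheta[1/2 - 2*log(theta**4 + theta**2 + 1/3)] = (-24*theta**3 - 12*theta)/(3*theta**4 + 3*theta**2 + 1), which equals G'(theta).

G(theta) = 1/2 - 2*log(theta**4 + theta**2 + 1/3)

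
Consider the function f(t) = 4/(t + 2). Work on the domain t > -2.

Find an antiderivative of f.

For F(t) to be correct the identity F'(t) - f(t) = 0 must hold.
Check: d/dt[4*log(t + 2)] = 4/(t + 2) = f(t).

An antiderivative is F(t) = 4*log(t + 2).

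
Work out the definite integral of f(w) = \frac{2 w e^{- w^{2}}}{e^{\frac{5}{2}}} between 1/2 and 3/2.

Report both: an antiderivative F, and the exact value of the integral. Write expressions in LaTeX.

Antiderivative: F(w) = - \frac{e^{- w^{2}}}{e^{\frac{5}{2}}}; value = - \frac{1}{e^{\frac{19}{4}}} + e^{- \frac{11}{4}}

f matches the chain-rule pattern g'(h)*h' with inner function h(w) = - w^{2} - \frac{5}{2}; substituting u = h(w) collapses the integral.
F(w) = - \frac{e^{- w^{2}}}{e^{\frac{5}{2}}} is an antiderivative of f.
Check: d/dw[- \frac{e^{- w^{2}}}{e^{\frac{5}{2}}}] = \frac{2 w e^{- w^{2}}}{e^{\frac{5}{2}}} = f(w).
F(3/2) = - \frac{1}{e^{\frac{19}{4}}}; F(1/2) = - \frac{1}{e^{\frac{11}{4}}}.
Integral = F(3/2) - F(1/2) = - \frac{1}{e^{\frac{19}{4}}} + e^{- \frac{11}{4}}.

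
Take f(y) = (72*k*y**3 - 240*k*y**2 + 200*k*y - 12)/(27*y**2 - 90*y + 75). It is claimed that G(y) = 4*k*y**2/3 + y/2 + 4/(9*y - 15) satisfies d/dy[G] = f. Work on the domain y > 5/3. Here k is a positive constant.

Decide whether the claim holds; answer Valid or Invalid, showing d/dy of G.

d/dy[G] = (144*k*y**3 - 480*k*y**2 + 400*k*y + 27*y**2 - 90*y + 51)/(54*y**2 - 180*y + 150)
d/dy[G] - f(y) = 1/2 != 0.

Invalid: d/dy[G] - f = 1/2, which is not 0.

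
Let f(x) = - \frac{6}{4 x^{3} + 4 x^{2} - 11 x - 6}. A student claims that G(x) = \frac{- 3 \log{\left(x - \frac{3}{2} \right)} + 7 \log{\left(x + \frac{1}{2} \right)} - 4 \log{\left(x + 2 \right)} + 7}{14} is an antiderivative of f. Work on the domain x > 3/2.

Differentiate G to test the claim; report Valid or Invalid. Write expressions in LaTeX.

d/dx[G] = - \frac{6}{4 x^{3} + 4 x^{2} - 11 x - 6}
This equals f(x) exactly, so the claim holds.

Valid: G'(x) = f(x).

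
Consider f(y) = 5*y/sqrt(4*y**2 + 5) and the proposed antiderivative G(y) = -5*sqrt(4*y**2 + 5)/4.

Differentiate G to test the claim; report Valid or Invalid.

d/dy[G] = -5*y/sqrt(4*y**2 + 5)
d/dy[G] - f(y) = -10*y/sqrt(4*y**2 + 5) != 0.

Invalid: d/dy[G] - f = -10*y/sqrt(4*y**2 + 5), which is not 0.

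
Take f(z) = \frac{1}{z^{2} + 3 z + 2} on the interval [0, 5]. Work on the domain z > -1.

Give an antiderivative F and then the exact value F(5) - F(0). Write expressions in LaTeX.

The denominator factors as \left(z + 1\right) \left(z + 2\right); partial fractions split f into directly integrable pieces: - \frac{1}{z + 2} + \frac{1}{z + 1}.
F(z) = \log{\left(z + 1 \right)} - \log{\left(z + 2 \right)} is an antiderivative of f.
Check: d/dz[\log{\left(z + 1 \right)} - \log{\left(z + 2 \right)}] = \frac{1}{z^{2} + 3 z + 2} = f(z).
F(5) = - \log{\left(7 \right)} + \log{\left(6 \right)}; F(0) = - \log{\left(2 \right)}.
Integral = F(5) - F(0) = - \log{\left(7 \right)} + \log{\left(2 \right)} + \log{\left(6 \right)}.

Antiderivative: F(z) = \log{\left(z + 1 \right)} - \log{\left(z + 2 \right)}; value = - \log{\left(7 \right)} + \log{\left(2 \right)} + \log{\left(6 \right)}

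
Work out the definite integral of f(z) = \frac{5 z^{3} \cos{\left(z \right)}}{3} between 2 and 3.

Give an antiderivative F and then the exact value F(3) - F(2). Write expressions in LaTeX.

Whatever form F(z) takes, F'(z) = f(z) is non-negotiable.
F(z) = \frac{5 z^{3} \sin{\left(z \right)}}{3} + 5 z^{2} \cos{\left(z \right)} - 10 z \sin{\left(z \right)} - 10 \cos{\left(z \right)} is an antiderivative of f.
Check: d/dz[\frac{5 z^{3} \sin{\left(z \right)}}{3} + 5 z^{2} \cos{\left(z \right)} - 10 z \sin{\left(z \right)} - 10 \cos{\left(z \right)}] = \frac{5 z^{3} \cos{\left(z \right)}}{3} = f(z).
F(3) = 35 \cos{\left(3 \right)} + 15 \sin{\left(3 \right)}; F(2) = - \frac{20 \sin{\left(2 \right)}}{3} + 10 \cos{\left(2 \right)}.
Integral = F(3) - F(2) = 35 \cos{\left(3 \right)} + 15 \sin{\left(3 \right)} - 10 \cos{\left(2 \right)} + \frac{20 \sin{\left(2 \right)}}{3}.

Antiderivative: F(z) = \frac{5 z^{3} \sin{\left(z \right)}}{3} + 5 z^{2} \cos{\left(z \right)} - 10 z \sin{\left(z \right)} - 10 \cos{\left(z \right)}; value = 35 \cos{\left(3 \right)} + 15 \sin{\left(3 \right)} - 10 \cos{\left(2 \right)} + \frac{20 \sin{\left(2 \right)}}{3}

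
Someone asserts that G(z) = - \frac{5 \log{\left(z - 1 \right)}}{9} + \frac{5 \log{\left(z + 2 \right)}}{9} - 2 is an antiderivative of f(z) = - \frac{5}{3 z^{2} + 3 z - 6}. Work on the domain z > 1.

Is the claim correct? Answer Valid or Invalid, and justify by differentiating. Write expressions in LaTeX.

Valid - differentiating G returns exactly f.

d/dz[G] = - \frac{5}{3 z^{2} + 3 z - 6}
This equals f(z) exactly, so the claim holds.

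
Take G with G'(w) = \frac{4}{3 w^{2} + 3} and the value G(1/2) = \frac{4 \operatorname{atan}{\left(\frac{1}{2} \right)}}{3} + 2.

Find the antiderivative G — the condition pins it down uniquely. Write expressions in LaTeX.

G(w) = \frac{2 \left(2 \operatorname{atan}{\left(w \right)} + 3\right)}{3}

Recover the given G'(w) by differentiating a candidate G(w); any mismatch rules it out.
A general antiderivative is \frac{4 \operatorname{atan}{\left(w \right)}}{3} + C.
The condition gives C = \frac{4 \operatorname{atan}{\left(\frac{1}{2} \right)}}{3} + 2 - (\frac{4 \operatorname{atan}{\left(\frac{1}{2} \right)}}{3}) = 2.
So G(w) = \frac{2 \left(2 \operatorname{atan}{\left(w \right)} + 3\right)}{3}.
Check: d/dw[\frac{2 \left(2 \operatorname{atan}{\left(w \right)} + 3\right)}{3}] = \frac{4}{3 w^{2} + 3} = G'(w).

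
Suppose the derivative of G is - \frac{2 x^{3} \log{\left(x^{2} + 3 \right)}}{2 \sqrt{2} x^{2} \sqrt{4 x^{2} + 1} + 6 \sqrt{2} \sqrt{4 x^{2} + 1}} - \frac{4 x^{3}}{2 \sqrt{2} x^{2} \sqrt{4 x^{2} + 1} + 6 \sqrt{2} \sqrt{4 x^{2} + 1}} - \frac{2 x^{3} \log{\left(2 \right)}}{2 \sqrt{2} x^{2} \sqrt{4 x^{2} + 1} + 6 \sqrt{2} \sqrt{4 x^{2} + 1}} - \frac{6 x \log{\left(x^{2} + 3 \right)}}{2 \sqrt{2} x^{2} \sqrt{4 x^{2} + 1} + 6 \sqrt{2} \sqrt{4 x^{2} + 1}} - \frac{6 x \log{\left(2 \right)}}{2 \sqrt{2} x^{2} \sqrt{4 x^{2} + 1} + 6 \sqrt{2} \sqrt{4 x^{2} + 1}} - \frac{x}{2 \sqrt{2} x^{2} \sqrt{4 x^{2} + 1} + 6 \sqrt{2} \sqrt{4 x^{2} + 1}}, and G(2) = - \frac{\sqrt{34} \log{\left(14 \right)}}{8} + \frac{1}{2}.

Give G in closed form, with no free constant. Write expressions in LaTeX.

Recognize the product-rule pattern: G'(x) = u'v + uv' with u = - \frac{\sqrt{2 x^{2} + \frac{1}{2}}}{4}, v = \log{\left(2 x^{2} + 6 \right)}, so integration by parts undoes it.
A general antiderivative is - \frac{\sqrt{2 x^{2} + \frac{1}{2}} \log{\left(2 x^{2} + 6 \right)}}{4} + C.
The condition gives C = - \frac{\sqrt{34} \log{\left(14 \right)}}{8} + \frac{1}{2} - (- \frac{\sqrt{34} \log{\left(14 \right)}}{8}) = \frac{1}{2}.
So G(x) = - \frac{\sqrt{2} \sqrt{4 x^{2} + 1} \log{\left(2 x^{2} + 6 \right)} - 4}{8}.
Check: d/dx[- \frac{\sqrt{2} \sqrt{4 x^{2} + 1} \log{\left(2 x^{2} + 6 \right)} - 4}{8}] = \frac{- 2 \sqrt{2} x^{3} \log{\left(x^{2} + 3 \right)} - 4 \sqrt{2} x^{3} - 2 \sqrt{2} x^{3} \log{\left(2 \right)} - 6 \sqrt{2} x \log{\left(x^{2} + 3 \right)} - 6 \sqrt{2} x \log{\left(2 \right)} - \sqrt{2} x}{4 x^{2} \sqrt{4 x^{2} + 1} + 12 \sqrt{4 x^{2} + 1}}, which equals G'(x).

G(x) = - \frac{\sqrt{2} \sqrt{4 x^{2} + 1} \log{\left(2 x^{2} + 6 \right)} - 4}{8}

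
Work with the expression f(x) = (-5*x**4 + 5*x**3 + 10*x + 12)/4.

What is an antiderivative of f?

Recover f(x) by differentiating a candidate F(x); any mismatch rules it out.
Check: d/dx[x*(-4*x**4 + 5*x**3 + 20*x + 48)/16] = -5*x**4/4 + 5*x**3/4 + 5*x/2 + 3, which equals f(x).

An antiderivative is F(x) = x*(-4*x**4 + 5*x**3 + 20*x + 48)/16.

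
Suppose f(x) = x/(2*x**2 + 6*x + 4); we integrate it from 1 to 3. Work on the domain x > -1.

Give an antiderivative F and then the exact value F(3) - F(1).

The denominator factors as 2*(x + 1)*(x + 2); partial fractions split f into directly integrable pieces: 1/(x + 2) - 1/(2*(x + 1)).
F(x) = -log(x + 1)/2 + log(x + 2) is an antiderivative of f.
Check: d/dx[-log(x + 1)/2 + log(x + 2)] = x/(2*x**2 + 6*x + 4) = f(x).
F(3) = -log(4)/2 + log(5); F(1) = -log(2)/2 + log(3).
Integral = F(3) - F(1) = -log(3) - log(4)/2 + log(2)/2 + log(5).

Antiderivative: F(x) = -log(x + 1)/2 + log(x + 2); value = -log(3) - log(4)/2 + log(2)/2 + log(5)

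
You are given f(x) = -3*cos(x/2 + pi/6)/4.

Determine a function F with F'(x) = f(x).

For F(x) to be correct the identity F'(x) - f(x) = 0 must hold.
Check: d/dx[-3*sin(x/2 + pi/6)/2] = -3*cos(x/2 + pi/6)/4 = f(x).

An antiderivative is F(x) = -3*sin(x/2 + pi/6)/2.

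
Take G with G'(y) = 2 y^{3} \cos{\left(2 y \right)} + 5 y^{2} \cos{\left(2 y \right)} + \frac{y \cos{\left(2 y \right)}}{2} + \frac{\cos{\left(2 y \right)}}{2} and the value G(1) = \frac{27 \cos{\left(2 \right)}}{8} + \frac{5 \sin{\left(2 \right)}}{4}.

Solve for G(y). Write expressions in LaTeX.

G(y) = y^{3} \sin{\left(2 y \right)} + \frac{5 y^{2} \sin{\left(2 y \right)}}{2} + \frac{3 y^{2} \cos{\left(2 y \right)}}{2} - \frac{5 y \sin{\left(2 y \right)}}{4} + \frac{5 y \cos{\left(2 y \right)}}{2} - \sin{\left(2 y \right)} - \frac{5 \cos{\left(2 y \right)}}{8}

The integrand splits into summands that can be handled one at a time.
A general antiderivative is y^{3} \sin{\left(2 y \right)} + \frac{5 y^{2} \sin{\left(2 y \right)}}{2} + \frac{3 y^{2} \cos{\left(2 y \right)}}{2} - \frac{5 y \sin{\left(2 y \right)}}{4} + \frac{5 y \cos{\left(2 y \right)}}{2} - \sin{\left(2 y \right)} - \frac{5 \cos{\left(2 y \right)}}{8} + C.
The condition gives C = \frac{27 \cos{\left(2 \right)}}{8} + \frac{5 \sin{\left(2 \right)}}{4} - (\frac{27 \cos{\left(2 \right)}}{8} + \frac{5 \sin{\left(2 \right)}}{4}) = 0.
So G(y) = y^{3} \sin{\left(2 y \right)} + \frac{5 y^{2} \sin{\left(2 y \right)}}{2} + \frac{3 y^{2} \cos{\left(2 y \right)}}{2} - \frac{5 y \sin{\left(2 y \right)}}{4} + \frac{5 y \cos{\left(2 y \right)}}{2} - \sin{\left(2 y \right)} - \frac{5 \cos{\left(2 y \right)}}{8}.
Check: d/dy[y^{3} \sin{\left(2 y \right)} + \frac{5 y^{2} \sin{\left(2 y \right)}}{2} + \frac{3 y^{2} \cos{\left(2 y \right)}}{2} - \frac{5 y \sin{\left(2 y \right)}}{4} + \frac{5 y \cos{\left(2 y \right)}}{2} - \sin{\left(2 y \right)} - \frac{5 \cos{\left(2 y \right)}}{8}] = 2 y^{3} \cos{\left(2 y \right)} + 5 y^{2} \cos{\left(2 y \right)} + \frac{y \cos{\left(2 y \right)}}{2} + \frac{\cos{\left(2 y \right)}}{2} = G'(y).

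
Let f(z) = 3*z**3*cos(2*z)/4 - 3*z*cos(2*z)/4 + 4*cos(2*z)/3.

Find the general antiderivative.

The integrand splits into summands that can be handled one at a time.
Check: d/dz[(36*z**3*sin(2*z) + 54*z**2*cos(2*z) - 90*z*sin(2*z) + 64*sin(2*z) - 45*cos(2*z))/96] = 3*z**3*cos(2*z)/4 - 3*z*cos(2*z)/4 + 4*cos(2*z)/3 = f(z).

F(z) = (36*z**3*sin(2*z) + 54*z**2*cos(2*z) - 90*z*sin(2*z) + 64*sin(2*z) - 45*cos(2*z))/96 + C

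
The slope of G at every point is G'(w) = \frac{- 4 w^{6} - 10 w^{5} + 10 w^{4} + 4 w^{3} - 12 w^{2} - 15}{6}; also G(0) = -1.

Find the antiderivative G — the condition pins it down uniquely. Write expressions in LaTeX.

Any candidate G(w) must reproduce the stated G'(w) exactly.
A general antiderivative is - \frac{2 w^{7}}{21} - \frac{5 w^{6}}{18} + \frac{w^{5}}{3} + \frac{w^{4}}{6} - \frac{2 w^{3}}{3} - \frac{5 w}{2} + C.
The condition gives C = -1 - (0) = -1.
So G(w) = - \frac{2 w^{7}}{21} - \frac{5 w^{6}}{18} + \frac{w^{5}}{3} + \frac{w^{4}}{6} - \frac{2 w^{3}}{3} - \frac{5 w}{2} - 1.
Check: d/dw[- \frac{2 w^{7}}{21} - \frac{5 w^{6}}{18} + \frac{w^{5}}{3} + \frac{w^{4}}{6} - \frac{2 w^{3}}{3} - \frac{5 w}{2} - 1] = - \frac{2 w^{6}}{3} - \frac{5 w^{5}}{3} + \frac{5 w^{4}}{3} + \frac{2 w^{3}}{3} - 2 w^{2} - \frac{5}{2}, which equals G'(w).

G(w) = - \frac{2 w^{7}}{21} - \frac{5 w^{6}}{18} + \frac{w^{5}}{3} + \frac{w^{4}}{6} - \frac{2 w^{3}}{3} - \frac{5 w}{2} - 1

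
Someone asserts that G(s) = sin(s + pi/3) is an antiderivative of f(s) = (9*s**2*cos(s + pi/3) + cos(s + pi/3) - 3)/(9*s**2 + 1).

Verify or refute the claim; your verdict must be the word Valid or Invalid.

d/ds[G] = cos(s + pi/3)
d/ds[G] - f(s) = 3/(9*s**2 + 1) != 0.

Invalid: d/ds[G] - f = 3/(9*s**2 + 1), which is not 0.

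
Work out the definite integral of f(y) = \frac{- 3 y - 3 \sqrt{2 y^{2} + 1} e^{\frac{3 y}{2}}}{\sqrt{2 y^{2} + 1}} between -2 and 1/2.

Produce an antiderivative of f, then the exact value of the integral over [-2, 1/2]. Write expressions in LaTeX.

An antiderivative F(y) passes only if d/dy[F] lands on f(y) exactly.
F(y) = - \frac{3 \sqrt{2 y^{2} + 1} + 4 e^{\frac{3 y}{2}}}{2} is an antiderivative of f.
Check: d/dy[- \frac{3 \sqrt{2 y^{2} + 1} + 4 e^{\frac{3 y}{2}}}{2}] = \frac{- 3 y - 3 \sqrt{2 y^{2} + 1} e^{\frac{3 y}{2}}}{\sqrt{2 y^{2} + 1}} = f(y).
F(1/2) = - 2 e^{\frac{3}{4}} - \frac{3 \sqrt{6}}{4}; F(-2) = - \frac{9}{2} - \frac{2}{e^{3}}.
Integral = F(1/2) - F(-2) = - 2 e^{\frac{3}{4}} - \frac{3 \sqrt{6}}{4} + \frac{2}{e^{3}} + \frac{9}{2}.

Antiderivative: F(y) = - \frac{3 \sqrt{2 y^{2} + 1} + 4 e^{\frac{3 y}{2}}}{2}; value = - 2 e^{\frac{3}{4}} - \frac{3 \sqrt{6}}{4} + \frac{2}{e^{3}} + \frac{9}{2}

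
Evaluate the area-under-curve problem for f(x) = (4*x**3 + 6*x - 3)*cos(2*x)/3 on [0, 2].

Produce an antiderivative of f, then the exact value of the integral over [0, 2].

Antiderivative: F(x) = 2*x**3*sin(2*x)/3 + x**2*cos(2*x) - sin(2*x)/2; value = 29*sin(4)/6 + 4*cos(4)

A candidate is checked by its d/dx: the result must match f(x).
F(x) = 2*x**3*sin(2*x)/3 + x**2*cos(2*x) - sin(2*x)/2 is an antiderivative of f.
Check: d/dx[2*x**3*sin(2*x)/3 + x**2*cos(2*x) - sin(2*x)/2] = 4*x**3*cos(2*x)/3 + 2*x*cos(2*x) - cos(2*x), which equals f(x).
F(2) = 29*sin(4)/6 + 4*cos(4); F(0) = 0.
Integral = F(2) - F(0) = 29*sin(4)/6 + 4*cos(4).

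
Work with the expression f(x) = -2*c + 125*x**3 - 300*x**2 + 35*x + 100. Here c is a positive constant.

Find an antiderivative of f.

An antiderivative is F(x) = (-8*c*x + 5*(5*x**2 - 8*x - 5)**2)/4.

The integrand splits into summands that can be handled one at a time.
Check: d/dx[(-8*c*x + 5*(5*x**2 - 8*x - 5)**2)/4] = -2*c + 125*x**3 - 300*x**2 + 35*x + 100 = f(x).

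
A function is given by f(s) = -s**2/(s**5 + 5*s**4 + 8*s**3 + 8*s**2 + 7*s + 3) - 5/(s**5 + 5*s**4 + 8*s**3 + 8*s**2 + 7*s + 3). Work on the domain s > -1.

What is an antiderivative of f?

The denominator factors as (s + 1)**2*(s + 3)*(s**2 + 1); partial fractions split f into directly integrable pieces: (3*s + 1)/(5*(s**2 + 1)) - 7/(20*(s + 3)) - 1/(4*(s + 1)) - 3/(2*(s + 1)**2).
Check: d/ds[(-5*s*log(s + 1) - 7*s*log(s + 3) + 6*s*log(s**2 + 1) + 4*s*atan(s) - 5*log(s + 1) - 7*log(s + 3) + 6*log(s**2 + 1) + 4*atan(s) + 30)/(20*(s + 1))] = (-s**2 - 5)/(s**5 + 5*s**4 + 8*s**3 + 8*s**2 + 7*s + 3), which equals f(s).

An antiderivative is F(s) = (-5*s*log(s + 1) - 7*s*log(s + 3) + 6*s*log(s**2 + 1) + 4*s*atan(s) - 5*log(s + 1) - 7*log(s + 3) + 6*log(s**2 + 1) + 4*atan(s) + 30)/(20*(s + 1)).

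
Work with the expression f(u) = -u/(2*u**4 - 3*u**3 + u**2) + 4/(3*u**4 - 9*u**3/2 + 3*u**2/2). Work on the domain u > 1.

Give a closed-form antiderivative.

The denominator factors as 3*u**2*(u - 1)*(2*u - 1); partial fractions split f into directly integrable pieces: -52/(3*(2*u - 1)) + 5/(3*(u - 1)) + 7/u + 8/(3*u**2).
Check: d/du[(21*u*log(u) + 5*u*log(u - 1) - 26*u*log(u - 1/2) - 8)/(3*u)] = (8 - 3*u)/(6*u**4 - 9*u**3 + 3*u**2), which equals f(u).

An antiderivative is F(u) = (21*u*log(u) + 5*u*log(u - 1) - 26*u*log(u - 1/2) - 8)/(3*u).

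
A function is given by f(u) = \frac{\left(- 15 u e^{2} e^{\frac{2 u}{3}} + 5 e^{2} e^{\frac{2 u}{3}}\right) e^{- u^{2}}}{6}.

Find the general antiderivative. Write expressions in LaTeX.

f matches the chain-rule pattern g'(h)*h' with inner function h(u) = - u^{2} + \frac{2 u}{3} + 2; substituting w = h(u) collapses the integral.
Check: d/du[\frac{5 e^{- u^{2} + \frac{2 u}{3} + 2}}{4}] = - \frac{5 u e^{2} e^{\frac{2 u}{3}} e^{- u^{2}}}{2} + \frac{5 e^{2} e^{\frac{2 u}{3}} e^{- u^{2}}}{6}, which equals f(u).

F(u) = \frac{5 e^{- u^{2} + \frac{2 u}{3} + 2}}{4} + C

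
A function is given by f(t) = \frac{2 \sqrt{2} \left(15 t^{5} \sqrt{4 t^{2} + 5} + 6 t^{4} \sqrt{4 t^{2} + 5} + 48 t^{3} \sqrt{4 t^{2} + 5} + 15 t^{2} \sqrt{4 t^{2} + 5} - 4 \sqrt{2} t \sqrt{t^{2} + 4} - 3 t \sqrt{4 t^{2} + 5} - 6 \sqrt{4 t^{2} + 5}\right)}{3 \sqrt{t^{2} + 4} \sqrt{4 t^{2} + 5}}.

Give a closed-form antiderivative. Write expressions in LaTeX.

An antiderivative is F(t) = \frac{- 3 \sqrt{2} \sqrt{t^{2} + 4} \left(- 2 t^{4} - t^{3} + t + 2\right) - 4 \sqrt{4 t^{2} + 5}}{3}.

Since d/dt undoes antidifferentiation here, F'(t) = f(t) is required of F(t).
Check: d/dt[\frac{- 3 \sqrt{2} \sqrt{t^{2} + 4} \left(- 2 t^{4} - t^{3} + t + 2\right) - 4 \sqrt{4 t^{2} + 5}}{3}] = \frac{30 \sqrt{2} t^{5} \sqrt{4 t^{2} + 5} + 12 \sqrt{2} t^{4} \sqrt{4 t^{2} + 5} + 96 \sqrt{2} t^{3} \sqrt{4 t^{2} + 5} + 30 \sqrt{2} t^{2} \sqrt{4 t^{2} + 5} - 16 t \sqrt{t^{2} + 4} - 6 \sqrt{2} t \sqrt{4 t^{2} + 5} - 12 \sqrt{2} \sqrt{4 t^{2} + 5}}{3 \sqrt{t^{2} + 4} \sqrt{4 t^{2} + 5}}, which equals f(t).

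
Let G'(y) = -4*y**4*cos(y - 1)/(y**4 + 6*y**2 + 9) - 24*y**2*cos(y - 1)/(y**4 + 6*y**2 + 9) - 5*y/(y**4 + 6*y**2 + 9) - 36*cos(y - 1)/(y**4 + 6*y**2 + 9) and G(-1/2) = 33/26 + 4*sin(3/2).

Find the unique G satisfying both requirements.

The integrand splits into summands that can be handled one at a time.
A general antiderivative is -4*sin(y - 1) + 5/(4*(y**2/2 + 3/2)) + C.
The condition gives C = 33/26 + 4*sin(3/2) - (10/13 + 4*sin(3/2)) = 1/2.
So G(y) = -4*sin(y - 1) + 1/2 + 5/(4*(y**2/2 + 3/2)).
Check: d/dy[-4*sin(y - 1) + 1/2 + 5/(4*(y**2/2 + 3/2))] = (-4*y**4*cos(y - 1) - 24*y**2*cos(y - 1) - 5*y - 36*cos(y - 1))/(y**4 + 6*y**2 + 9), which equals G'(y).

G(y) = -4*sin(y - 1) + 1/2 + 5/(4*(y**2/2 + 3/2))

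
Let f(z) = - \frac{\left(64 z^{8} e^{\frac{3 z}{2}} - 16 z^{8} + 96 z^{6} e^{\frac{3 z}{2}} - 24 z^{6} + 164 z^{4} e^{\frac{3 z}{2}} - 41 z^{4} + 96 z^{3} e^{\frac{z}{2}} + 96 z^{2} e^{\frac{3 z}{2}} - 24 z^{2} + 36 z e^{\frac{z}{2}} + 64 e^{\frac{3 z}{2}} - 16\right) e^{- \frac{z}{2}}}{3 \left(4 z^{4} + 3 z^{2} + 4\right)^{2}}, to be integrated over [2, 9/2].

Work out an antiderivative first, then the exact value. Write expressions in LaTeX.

A candidate is checked by its d/dz: the result must match f(z).
F(z) = \frac{2 \left(- 4 z^{4} - 3 z^{2} - 2 \left(4 z^{4} + 3 z^{2} + 4\right) e^{\frac{3 z}{2}} + 3 e^{\frac{z}{2}} - 4\right) e^{- \frac{z}{2}}}{3 \left(4 z^{4} + 3 z^{2} + 4\right)} is an antiderivative of f.
Check: d/dz[\frac{2 \left(- 4 z^{4} - 3 z^{2} - 2 \left(4 z^{4} + 3 z^{2} + 4\right) e^{\frac{3 z}{2}} + 3 e^{\frac{z}{2}} - 4\right) e^{- \frac{z}{2}}}{3 \left(4 z^{4} + 3 z^{2} + 4\right)}] = \frac{- 64 z^{8} e^{\frac{3 z}{2}} + 16 z^{8} - 96 z^{6} e^{\frac{3 z}{2}} + 24 z^{6} - 164 z^{4} e^{\frac{3 z}{2}} + 41 z^{4} - 96 z^{3} e^{\frac{z}{2}} - 96 z^{2} e^{\frac{3 z}{2}} + 24 z^{2} - 36 z e^{\frac{z}{2}} - 64 e^{\frac{3 z}{2}} + 16}{48 z^{8} e^{\frac{z}{2}} + 72 z^{6} e^{\frac{z}{2}} + 123 z^{4} e^{\frac{z}{2}} + 72 z^{2} e^{\frac{z}{2}} + 48 e^{\frac{z}{2}}}, which equals f(z).
F(9/2) = - \frac{4 e^{\frac{9}{2}}}{3} - \frac{2}{3 e^{\frac{9}{4}}} + \frac{2}{1705}; F(2) = - \frac{4 e^{2}}{3} - \frac{2}{3 e} + \frac{1}{40}.
Integral = F(9/2) - F(2) = - \frac{4 e^{\frac{9}{2}}}{3} - \frac{2}{3 e^{\frac{9}{4}}} - \frac{65}{2728} + \frac{2}{3 e} + \frac{4 e^{2}}{3}.

Antiderivative: F(z) = \frac{2 \left(- 4 z^{4} - 3 z^{2} - 2 \left(4 z^{4} + 3 z^{2} + 4\right) e^{\frac{3 z}{2}} + 3 e^{\frac{z}{2}} - 4\right) e^{- \frac{z}{2}}}{3 \left(4 z^{4} + 3 z^{2} + 4\right)}; value = - \frac{4 e^{\frac{9}{2}}}{3} - \frac{2}{3 e^{\frac{9}{4}}} - \frac{65}{2728} + \frac{2}{3 e} + \frac{4 e^{2}}{3}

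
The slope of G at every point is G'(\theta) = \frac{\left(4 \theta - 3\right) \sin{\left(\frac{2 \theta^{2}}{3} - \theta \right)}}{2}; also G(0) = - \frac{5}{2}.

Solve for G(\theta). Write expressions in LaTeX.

G'(\theta) matches the chain-rule pattern g'(h)*h' with inner function h(\theta) = \frac{2 \theta^{2}}{3} - \theta; substituting u = h(\theta) collapses the integral.
A general antiderivative is - \frac{3 \cos{\left(\frac{2 \theta^{2}}{3} - \theta \right)}}{2} + C.
The condition gives C = - \frac{5}{2} - (- \frac{3}{2}) = -1.
So G(\theta) = \frac{- 3 \cos{\left(\frac{2 \theta^{2}}{3} - \theta \right)} - 2}{2}.
Check: d/d\theta[\frac{- 3 \cos{\left(\frac{2 \theta^{2}}{3} - \theta \right)} - 2}{2}] = 2 \theta \sin{\left(\frac{2 \theta^{2}}{3} - \theta \right)} - \frac{3 \sin{\left(\frac{2 \theta^{2}}{3} - \theta \right)}}{2}, which equals G'(\theta).

G(\theta) = \frac{- 3 \cos{\left(\frac{2 \theta^{2}}{3} - \theta \right)} - 2}{2}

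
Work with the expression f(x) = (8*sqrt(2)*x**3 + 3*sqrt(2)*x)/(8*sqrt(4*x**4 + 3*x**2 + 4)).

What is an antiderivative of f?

An antiderivative is F(x) = sqrt(2*x**4 + 3*x**2/2 + 2)/4.

f matches the chain-rule pattern g'(h)*h' with inner function h(x) = 2*x**4 + 3*x**2/2 + 2; substituting u = h(x) collapses the integral.
Check: d/dx[sqrt(2*x**4 + 3*x**2/2 + 2)/4] = (8*sqrt(2)*x**3 + 3*sqrt(2)*x)/(8*sqrt(4*x**4 + 3*x**2 + 4)) = f(x).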